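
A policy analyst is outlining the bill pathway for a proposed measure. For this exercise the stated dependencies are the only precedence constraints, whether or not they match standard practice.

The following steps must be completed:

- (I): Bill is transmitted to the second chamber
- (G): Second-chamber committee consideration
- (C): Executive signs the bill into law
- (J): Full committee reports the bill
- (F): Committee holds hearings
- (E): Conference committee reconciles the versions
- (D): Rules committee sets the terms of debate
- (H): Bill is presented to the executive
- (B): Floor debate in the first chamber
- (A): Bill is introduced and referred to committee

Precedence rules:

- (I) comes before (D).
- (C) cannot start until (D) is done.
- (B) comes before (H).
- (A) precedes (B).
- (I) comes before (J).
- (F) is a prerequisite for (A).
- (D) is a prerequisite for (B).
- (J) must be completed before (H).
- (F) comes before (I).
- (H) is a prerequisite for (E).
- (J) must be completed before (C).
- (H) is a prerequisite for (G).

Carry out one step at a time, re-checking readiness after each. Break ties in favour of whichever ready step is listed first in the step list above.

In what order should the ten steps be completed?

Only (F) has no prerequisites, so it is first.
(I) and (A) are both available; (I) is listed earlier → (I).
(J) and (D) now also ready, so the ready set is {(J), (D), (A)}; (J) is listed earlier → (J).
Ready: (D) and (A). (D) is listed earlier → (D).
(C) and (A) are both available; (C) is listed earlier → (C).
(A) needed (F), now all done → (A).
(B) needed (D) and (A), now all done → (B).
Next only (H) has its prerequisites met → (H).
(G) and (E) are both available; (G) is listed earlier → (G).
(E) needed (H), now all done → (E).

(F) (I) (J) (D) (C) (A) (B) (H) (G) (E)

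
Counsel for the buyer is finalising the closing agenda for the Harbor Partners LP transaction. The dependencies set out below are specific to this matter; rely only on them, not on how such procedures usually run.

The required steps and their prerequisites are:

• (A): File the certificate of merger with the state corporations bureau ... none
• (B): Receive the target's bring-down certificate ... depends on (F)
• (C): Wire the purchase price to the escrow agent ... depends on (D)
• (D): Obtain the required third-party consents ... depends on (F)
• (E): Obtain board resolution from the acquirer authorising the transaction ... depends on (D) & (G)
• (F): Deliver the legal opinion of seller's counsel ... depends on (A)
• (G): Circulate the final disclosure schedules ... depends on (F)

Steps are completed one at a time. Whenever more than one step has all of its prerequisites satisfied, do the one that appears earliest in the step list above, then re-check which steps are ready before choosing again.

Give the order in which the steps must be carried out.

(A) → (F) → (B) → (D) → (C) → (G) → (E)

(A) is the only step with nothing outstanding, so it goes first.
(F) needed (A), now all done → (F).
Ready: (B), (D) and (G). (B) is listed earlier → (B).
Now (D) and (G) have their prerequisites met. (D) is listed earlier, so (D) next.
(C) now also ready, so the ready set is {(C), (G)}; (C) is listed earlier → (C).
(G) is the only step now ready → (G).
(E) needed (D) and (G), now all done → (E).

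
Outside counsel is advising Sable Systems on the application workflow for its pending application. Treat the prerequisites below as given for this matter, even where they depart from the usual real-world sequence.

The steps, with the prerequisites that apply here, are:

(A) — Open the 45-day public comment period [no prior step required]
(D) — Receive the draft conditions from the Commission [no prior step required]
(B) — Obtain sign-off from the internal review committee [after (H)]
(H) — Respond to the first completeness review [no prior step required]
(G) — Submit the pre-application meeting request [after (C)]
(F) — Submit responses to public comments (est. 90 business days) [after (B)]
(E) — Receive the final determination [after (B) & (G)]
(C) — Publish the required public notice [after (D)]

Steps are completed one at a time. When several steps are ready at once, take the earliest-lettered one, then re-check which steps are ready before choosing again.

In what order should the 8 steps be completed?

(A) (D) (C) (G) (H) (B) (E) (F)

(A), (D) and (H) have no prerequisites; (A) has the earlier label, so (A) is first.
Now (D) and (H) have their prerequisites met. (D) has the earlier label, so (D) next.
Now (C) and (H) have their prerequisites met. (C) has the earlier label, so (C) next.
(G) now also ready, so the ready set is {(G), (H)}; (G) has the earlier label → (G).
(H) is the only step now ready → (H).
(B) needed (H), now all done → (B).
Ready: (E) and (F). (E) has the earlier label → (E).
(F) is the only step now ready → (F).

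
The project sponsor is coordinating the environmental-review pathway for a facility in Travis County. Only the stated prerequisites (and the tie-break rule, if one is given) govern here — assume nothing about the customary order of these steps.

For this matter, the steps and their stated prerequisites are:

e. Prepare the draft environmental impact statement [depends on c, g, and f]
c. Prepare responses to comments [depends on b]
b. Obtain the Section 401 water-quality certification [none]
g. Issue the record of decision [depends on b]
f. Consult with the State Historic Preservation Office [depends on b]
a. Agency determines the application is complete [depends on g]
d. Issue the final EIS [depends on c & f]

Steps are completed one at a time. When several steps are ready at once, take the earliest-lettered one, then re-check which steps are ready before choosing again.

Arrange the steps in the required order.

b, c, f, d, g, a, e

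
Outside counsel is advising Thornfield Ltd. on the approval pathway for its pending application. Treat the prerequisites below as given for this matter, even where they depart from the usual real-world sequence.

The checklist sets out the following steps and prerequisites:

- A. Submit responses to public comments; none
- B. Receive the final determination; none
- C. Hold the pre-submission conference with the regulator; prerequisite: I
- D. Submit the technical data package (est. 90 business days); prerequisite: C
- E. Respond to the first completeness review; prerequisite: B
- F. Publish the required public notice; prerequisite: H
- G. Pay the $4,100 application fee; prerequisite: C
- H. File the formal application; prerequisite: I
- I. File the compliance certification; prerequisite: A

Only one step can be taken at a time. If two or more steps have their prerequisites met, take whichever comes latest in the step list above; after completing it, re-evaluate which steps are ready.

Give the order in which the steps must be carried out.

B, E, A, I, H, F, C, G, D

Nothing is required for B and A. B is listed later → B first.
E and A are both available; E is listed later → E.
That leaves A as the only ready step → A.
I needed A, now all done → I.
Now H and C have their prerequisites met. H is listed later, so H next.
Now F and C have their prerequisites met. F is listed later, so F next.
C needed I, now all done → C.
G and D are both available; G is listed later → G.
D needed C, now all done → D.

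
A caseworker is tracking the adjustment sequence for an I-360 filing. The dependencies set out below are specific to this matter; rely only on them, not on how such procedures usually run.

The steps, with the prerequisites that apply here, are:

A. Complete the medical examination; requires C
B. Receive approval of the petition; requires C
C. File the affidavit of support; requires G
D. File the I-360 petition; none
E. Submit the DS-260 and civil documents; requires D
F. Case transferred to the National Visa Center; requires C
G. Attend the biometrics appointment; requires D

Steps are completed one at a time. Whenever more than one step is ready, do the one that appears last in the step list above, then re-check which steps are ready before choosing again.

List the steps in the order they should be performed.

D, G, E, C, F, B, A

Only D has no prerequisites, so it is first.
Now G and E have their prerequisites met. G is listed later, so G next.
C now also ready, so the ready set is {E, C}; E is listed later → E.
C needed G, now all done → C.
F, B and A are all available; F is listed later → F.
Now B and A have their prerequisites met. B is listed later, so B next.
Next only A has its prerequisites met → A.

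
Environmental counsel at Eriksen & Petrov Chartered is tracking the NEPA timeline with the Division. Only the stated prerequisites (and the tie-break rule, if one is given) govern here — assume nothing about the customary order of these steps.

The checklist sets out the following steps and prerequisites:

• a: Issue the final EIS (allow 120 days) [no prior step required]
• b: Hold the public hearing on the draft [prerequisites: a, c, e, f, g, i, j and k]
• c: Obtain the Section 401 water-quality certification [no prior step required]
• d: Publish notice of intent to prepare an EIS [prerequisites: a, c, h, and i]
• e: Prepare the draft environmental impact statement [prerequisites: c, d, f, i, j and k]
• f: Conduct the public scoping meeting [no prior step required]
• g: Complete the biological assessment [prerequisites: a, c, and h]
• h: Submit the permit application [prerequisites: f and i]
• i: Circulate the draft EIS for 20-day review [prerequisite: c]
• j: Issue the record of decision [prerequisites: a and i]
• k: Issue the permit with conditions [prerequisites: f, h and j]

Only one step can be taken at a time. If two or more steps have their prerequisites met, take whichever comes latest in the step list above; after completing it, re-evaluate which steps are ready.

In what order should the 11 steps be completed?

Nothing is required for f, c and a. f is listed later → f first.
Now c and a have their prerequisites met. c is listed later, so c next.
Ready: i and a. i is listed later → i.
Ready: h and a. h is listed later → h.
Next only a has its prerequisites met → a.
j, g and d are all available; j is listed later → j.
k now also ready, so the ready set is {k, g, d}; k is listed later → k.
Now g and d have their prerequisites met. g is listed later, so g next.
d is the only step now ready → d.
e needed k, j, i, f, d and c, now all done → e.
Next only b has its prerequisites met → b.

f c i h a j k g d e b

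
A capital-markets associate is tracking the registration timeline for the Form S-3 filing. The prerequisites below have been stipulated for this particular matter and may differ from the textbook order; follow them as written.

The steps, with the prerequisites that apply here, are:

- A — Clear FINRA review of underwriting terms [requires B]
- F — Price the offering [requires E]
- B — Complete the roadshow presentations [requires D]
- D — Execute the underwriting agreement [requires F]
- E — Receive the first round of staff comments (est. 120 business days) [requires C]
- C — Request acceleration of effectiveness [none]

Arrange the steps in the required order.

C is the only step with nothing outstanding, so it goes first.
Next only E has its prerequisites met → E.
F needed E, now all done → F.
Next only D has its prerequisites met → D.
Next only B has its prerequisites met → B.
A is the only step now ready → A.

C E F D B A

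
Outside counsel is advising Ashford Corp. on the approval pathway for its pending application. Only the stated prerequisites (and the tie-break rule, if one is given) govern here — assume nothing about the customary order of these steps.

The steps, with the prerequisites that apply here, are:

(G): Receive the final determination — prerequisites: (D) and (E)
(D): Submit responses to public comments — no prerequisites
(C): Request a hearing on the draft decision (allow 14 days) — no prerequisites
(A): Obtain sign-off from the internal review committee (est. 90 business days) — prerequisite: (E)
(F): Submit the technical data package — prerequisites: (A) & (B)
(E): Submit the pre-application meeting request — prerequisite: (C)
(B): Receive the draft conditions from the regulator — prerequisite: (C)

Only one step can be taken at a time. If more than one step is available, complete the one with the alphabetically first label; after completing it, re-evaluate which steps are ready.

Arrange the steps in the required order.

(C) → (B) → (D) → (E) → (A) → (F) → (G)

Nothing is required for (C) and (D). (C) has the earlier label → (C) first.
(B), (D) and (E) are all available; (B) has the earlier label → (B).
Ready: (D) and (E). (D) has the earlier label → (D).
(E) needed (C), now all done → (E).
Ready: (A) and (G). (A) has the earlier label → (A).
Now (F) and (G) have their prerequisites met. (F) has the earlier label, so (F) next.
(G) needed (D) and (E), now all done → (G).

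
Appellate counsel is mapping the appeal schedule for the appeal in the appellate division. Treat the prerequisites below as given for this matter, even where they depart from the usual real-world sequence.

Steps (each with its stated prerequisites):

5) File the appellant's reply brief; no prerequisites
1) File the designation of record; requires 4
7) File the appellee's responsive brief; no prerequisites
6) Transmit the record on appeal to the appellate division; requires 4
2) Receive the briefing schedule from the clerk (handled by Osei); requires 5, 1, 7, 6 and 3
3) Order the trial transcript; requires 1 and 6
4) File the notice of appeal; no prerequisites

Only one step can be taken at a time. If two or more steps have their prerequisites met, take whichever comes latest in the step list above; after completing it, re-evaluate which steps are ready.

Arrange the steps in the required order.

4, 6, 7, 1, 3, 5, 2

Nothing is required for 4, 7 and 5. 4 is listed later → 4 first.
6 and 1 now also ready, so the ready set is {6, 7, 1, 5}; 6 is listed later → 6.
Now 7, 1 and 5 have their prerequisites met. 7 is listed later, so 7 next.
Ready: 1 and 5. 1 is listed later → 1.
Ready: 3 and 5. 3 is listed later → 3.
Next only 5 has its prerequisites met → 5.
Next only 2 has its prerequisites met → 2.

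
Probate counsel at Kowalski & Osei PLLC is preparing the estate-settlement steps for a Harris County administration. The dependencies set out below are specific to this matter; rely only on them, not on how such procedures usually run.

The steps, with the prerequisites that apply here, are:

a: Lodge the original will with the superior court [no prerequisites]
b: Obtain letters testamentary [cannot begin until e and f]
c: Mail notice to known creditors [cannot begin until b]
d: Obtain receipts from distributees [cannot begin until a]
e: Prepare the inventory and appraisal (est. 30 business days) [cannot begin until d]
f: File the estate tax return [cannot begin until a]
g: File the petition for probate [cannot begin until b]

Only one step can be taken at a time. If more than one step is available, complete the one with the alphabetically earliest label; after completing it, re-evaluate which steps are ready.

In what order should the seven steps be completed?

Only a has no prerequisites, so it is first.
Now d and f have their prerequisites met. d has the earlier label, so d next.
e and f are both available; e has the earlier label → e.
f is the only step now ready → f.
Next only b has its prerequisites met → b.
Ready: c and g. c has the earlier label → c.
g is the only step now ready → g.

a, d, e, f, b, c, g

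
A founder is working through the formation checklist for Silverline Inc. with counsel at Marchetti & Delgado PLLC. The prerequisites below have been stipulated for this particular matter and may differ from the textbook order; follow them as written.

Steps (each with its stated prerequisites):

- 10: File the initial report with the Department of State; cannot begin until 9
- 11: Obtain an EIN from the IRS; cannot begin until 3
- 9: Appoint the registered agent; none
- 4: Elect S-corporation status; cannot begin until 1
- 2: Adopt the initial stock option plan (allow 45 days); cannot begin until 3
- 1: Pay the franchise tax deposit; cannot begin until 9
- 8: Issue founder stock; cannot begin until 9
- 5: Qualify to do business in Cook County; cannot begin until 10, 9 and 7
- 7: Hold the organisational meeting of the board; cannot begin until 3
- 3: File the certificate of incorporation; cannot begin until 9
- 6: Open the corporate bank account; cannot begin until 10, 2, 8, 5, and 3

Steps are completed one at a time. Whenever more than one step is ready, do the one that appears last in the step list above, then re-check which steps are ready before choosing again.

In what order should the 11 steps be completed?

9 → 3 → 7 → 8 → 1 → 2 → 4 → 11 → 10 → 5 → 6

9 has no prerequisites → 9 first.
Ready: 3, 8, 1 and 10. 3 is listed later → 3.
Now 7, 8, 1, 2, 11 and 10 have their prerequisites met. 7 is listed later, so 7 next.
8, 1, 2, 11 and 10 are all available; 8 is listed later → 8.
Ready: 1, 2, 11 and 10. 1 is listed later → 1.
4 now also ready, so the ready set is {2, 4, 11, 10}; 2 is listed later → 2.
4, 11 and 10 are all available; 4 is listed later → 4.
Now 11 and 10 have their prerequisites met. 11 is listed later, so 11 next.
10 needed 9, now all done → 10.
5 needed 7, 9 and 10, now all done → 5.
That leaves 6 as the only ready step → 6.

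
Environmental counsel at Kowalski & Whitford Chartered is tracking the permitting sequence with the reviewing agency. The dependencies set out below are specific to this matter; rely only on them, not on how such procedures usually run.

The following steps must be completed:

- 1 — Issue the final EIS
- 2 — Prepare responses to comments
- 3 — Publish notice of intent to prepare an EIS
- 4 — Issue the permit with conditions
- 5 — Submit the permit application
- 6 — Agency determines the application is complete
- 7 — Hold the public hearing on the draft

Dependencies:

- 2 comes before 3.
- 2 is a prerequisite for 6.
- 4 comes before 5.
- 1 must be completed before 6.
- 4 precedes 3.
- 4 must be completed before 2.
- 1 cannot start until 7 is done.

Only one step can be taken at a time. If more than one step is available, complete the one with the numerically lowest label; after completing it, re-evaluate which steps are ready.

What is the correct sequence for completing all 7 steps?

4 and 7 have no prerequisites; 4 has the earlier label, so 4 is first.
Now 2, 5 and 7 have their prerequisites met. 2 has the earlier label, so 2 next.
Now 3, 5 and 7 have their prerequisites met. 3 has the earlier label, so 3 next.
Ready: 5 and 7. 5 has the earlier label → 5.
7 is the only step now ready → 7.
That leaves 1 as the only ready step → 1.
6 needed 1 and 2, now all done → 6.

4, 2, 3, 5, 7, 1, 6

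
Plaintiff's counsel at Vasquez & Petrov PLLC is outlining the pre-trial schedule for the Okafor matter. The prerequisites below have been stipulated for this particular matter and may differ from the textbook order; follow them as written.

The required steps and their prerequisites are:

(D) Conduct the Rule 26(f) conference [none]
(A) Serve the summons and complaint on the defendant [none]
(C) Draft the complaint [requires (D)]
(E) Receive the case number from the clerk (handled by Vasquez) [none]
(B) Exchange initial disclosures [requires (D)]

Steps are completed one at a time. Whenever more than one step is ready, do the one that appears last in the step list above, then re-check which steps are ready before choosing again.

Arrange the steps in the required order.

(E) (A) (D) (B) (C)

(E), (A) and (D) have no prerequisites; (E) is listed later, so (E) is first.
Now (A) and (D) have their prerequisites met. (A) is listed later, so (A) next.
(D) is the only step now ready → (D).
(B) and (C) are both available; (B) is listed later → (B).
(C) needed (D), now all done → (C).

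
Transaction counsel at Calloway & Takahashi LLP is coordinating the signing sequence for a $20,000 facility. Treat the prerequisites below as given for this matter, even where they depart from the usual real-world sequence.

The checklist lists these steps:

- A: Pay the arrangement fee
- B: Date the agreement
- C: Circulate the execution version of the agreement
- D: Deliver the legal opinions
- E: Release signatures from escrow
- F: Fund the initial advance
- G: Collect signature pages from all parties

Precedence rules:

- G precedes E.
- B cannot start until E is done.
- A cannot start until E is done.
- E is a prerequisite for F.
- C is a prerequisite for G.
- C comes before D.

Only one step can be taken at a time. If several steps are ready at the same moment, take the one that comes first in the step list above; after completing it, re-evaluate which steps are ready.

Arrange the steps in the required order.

C is the only step with nothing outstanding, so it goes first.
Now D and G have their prerequisites met. D is listed earlier, so D next.
That leaves G as the only ready step → G.
E needed G, now all done → E.
Now A, B and F have their prerequisites met. A is listed earlier, so A next.
Ready: B and F. B is listed earlier → B.
That leaves F as the only ready step → F.

C, D, G, E, A, B, F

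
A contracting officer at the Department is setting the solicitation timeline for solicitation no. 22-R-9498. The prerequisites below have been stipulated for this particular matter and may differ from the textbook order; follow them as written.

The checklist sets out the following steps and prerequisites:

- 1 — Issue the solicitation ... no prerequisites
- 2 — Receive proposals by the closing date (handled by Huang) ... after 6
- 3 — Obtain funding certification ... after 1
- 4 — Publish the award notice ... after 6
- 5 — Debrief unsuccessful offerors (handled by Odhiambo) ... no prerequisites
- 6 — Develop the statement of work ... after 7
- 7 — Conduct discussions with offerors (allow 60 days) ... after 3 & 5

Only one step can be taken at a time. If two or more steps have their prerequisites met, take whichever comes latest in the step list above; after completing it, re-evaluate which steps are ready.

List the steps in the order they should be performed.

5 → 1 → 3 → 7 → 6 → 4 → 2

5 and 1 have no prerequisites; 5 is listed later, so 5 is first.
That leaves 1 as the only ready step → 1.
That leaves 3 as the only ready step → 3.
That leaves 7 as the only ready step → 7.
6 is the only step now ready → 6.
4 and 2 are both available; 4 is listed later → 4.
2 needed 6, now all done → 2.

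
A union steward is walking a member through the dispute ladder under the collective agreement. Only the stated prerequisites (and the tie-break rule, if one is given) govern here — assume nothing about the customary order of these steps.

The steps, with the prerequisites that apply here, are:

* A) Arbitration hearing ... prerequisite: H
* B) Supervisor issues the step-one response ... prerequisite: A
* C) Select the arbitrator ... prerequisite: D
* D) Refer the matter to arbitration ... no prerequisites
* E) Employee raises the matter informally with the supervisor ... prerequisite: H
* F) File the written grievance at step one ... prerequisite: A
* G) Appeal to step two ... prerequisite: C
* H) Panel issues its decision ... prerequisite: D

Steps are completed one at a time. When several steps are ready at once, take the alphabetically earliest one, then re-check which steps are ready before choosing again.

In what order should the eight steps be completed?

D C G H A B E F

D is the only step with nothing outstanding, so it goes first.
C and H are both available; C has the earlier label → C.
G now also ready, so the ready set is {G, H}; G has the earlier label → G.
H is the only step now ready → H.
Ready: A and E. A has the earlier label → A.
B and F now also ready, so the ready set is {B, E, F}; B has the earlier label → B.
Ready: E and F. E has the earlier label → E.
Next only F has its prerequisites met → F.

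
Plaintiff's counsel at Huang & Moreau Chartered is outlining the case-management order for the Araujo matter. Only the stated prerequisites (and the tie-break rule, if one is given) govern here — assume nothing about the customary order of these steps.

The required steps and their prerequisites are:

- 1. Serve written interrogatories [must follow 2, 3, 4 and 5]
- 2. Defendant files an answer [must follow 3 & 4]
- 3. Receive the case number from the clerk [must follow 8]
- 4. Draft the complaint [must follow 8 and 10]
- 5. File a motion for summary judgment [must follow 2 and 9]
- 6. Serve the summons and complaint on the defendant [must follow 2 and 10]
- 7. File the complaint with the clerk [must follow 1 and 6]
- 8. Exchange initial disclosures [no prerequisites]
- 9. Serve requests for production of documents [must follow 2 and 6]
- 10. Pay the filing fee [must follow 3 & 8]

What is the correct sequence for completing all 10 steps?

Only 8 has no prerequisites, so it is first.
3 needed 8, now all done → 3.
That leaves 10 as the only ready step → 10.
4 is the only step now ready → 4.
That leaves 2 as the only ready step → 2.
6 is the only step now ready → 6.
9 needed 2 and 6, now all done → 9.
5 is the only step now ready → 5.
1 is the only step now ready → 1.
7 needed 1 and 6, now all done → 7.

8, 3, 10, 4, 2, 6, 9, 5, 1, 7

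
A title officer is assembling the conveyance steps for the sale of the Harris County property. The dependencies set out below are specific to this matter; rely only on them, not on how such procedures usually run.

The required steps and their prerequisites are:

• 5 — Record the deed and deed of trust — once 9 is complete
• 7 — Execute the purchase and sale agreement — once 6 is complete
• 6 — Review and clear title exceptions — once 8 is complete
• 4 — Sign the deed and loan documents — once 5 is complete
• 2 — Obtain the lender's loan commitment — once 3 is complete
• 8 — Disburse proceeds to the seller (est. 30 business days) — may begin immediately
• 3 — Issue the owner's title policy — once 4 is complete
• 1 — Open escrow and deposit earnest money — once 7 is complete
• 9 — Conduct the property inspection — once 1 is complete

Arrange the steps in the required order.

8 6 7 1 9 5 4 3 2

8 is the only step with nothing outstanding, so it goes first.
6 is the only step now ready → 6.
7 needed 6, now all done → 7.
1 needed 7, now all done → 1.
Next only 9 has its prerequisites met → 9.
5 needed 9, now all done → 5.
4 is the only step now ready → 4.
3 needed 4, now all done → 3.
That leaves 2 as the only ready step → 2.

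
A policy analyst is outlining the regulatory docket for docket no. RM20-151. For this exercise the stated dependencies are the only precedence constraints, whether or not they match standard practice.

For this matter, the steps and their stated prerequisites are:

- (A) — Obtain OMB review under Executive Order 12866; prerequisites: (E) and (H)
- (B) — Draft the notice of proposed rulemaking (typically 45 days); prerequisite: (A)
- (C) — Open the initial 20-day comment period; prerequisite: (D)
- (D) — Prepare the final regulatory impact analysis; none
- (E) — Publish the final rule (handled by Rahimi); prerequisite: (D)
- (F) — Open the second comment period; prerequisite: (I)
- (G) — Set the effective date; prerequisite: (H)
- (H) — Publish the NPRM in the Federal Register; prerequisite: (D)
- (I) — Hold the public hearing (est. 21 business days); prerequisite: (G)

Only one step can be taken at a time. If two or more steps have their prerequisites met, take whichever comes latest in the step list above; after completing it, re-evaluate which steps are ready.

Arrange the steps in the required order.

(D) → (H) → (G) → (I) → (F) → (E) → (C) → (A) → (B)

(D) is the only step with nothing outstanding, so it goes first.
Ready: (H), (E) and (C). (H) is listed later → (H).
(G), (E) and (C) are all available; (G) is listed later → (G).
(I) now also ready, so the ready set is {(I), (E), (C)}; (I) is listed later → (I).
(F) now also ready, so the ready set is {(F), (E), (C)}; (F) is listed later → (F).
(E) and (C) are both available; (E) is listed later → (E).
Ready: (C) and (A). (C) is listed later → (C).
That leaves (A) as the only ready step → (A).
(B) needed (A), now all done → (B).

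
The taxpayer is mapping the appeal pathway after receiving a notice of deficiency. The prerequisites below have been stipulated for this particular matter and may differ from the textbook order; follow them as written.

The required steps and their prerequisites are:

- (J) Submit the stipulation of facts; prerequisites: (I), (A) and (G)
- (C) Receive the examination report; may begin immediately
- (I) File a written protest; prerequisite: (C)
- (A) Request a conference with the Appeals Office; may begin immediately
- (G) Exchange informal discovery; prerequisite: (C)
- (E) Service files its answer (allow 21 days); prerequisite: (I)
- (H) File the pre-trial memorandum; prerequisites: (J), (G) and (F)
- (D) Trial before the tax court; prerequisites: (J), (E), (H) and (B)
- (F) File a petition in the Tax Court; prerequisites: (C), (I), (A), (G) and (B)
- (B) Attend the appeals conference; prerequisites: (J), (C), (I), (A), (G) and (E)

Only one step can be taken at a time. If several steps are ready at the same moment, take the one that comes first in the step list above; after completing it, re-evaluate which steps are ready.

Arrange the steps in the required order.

(C) (I) (A) (G) (J) (E) (B) (F) (H) (D)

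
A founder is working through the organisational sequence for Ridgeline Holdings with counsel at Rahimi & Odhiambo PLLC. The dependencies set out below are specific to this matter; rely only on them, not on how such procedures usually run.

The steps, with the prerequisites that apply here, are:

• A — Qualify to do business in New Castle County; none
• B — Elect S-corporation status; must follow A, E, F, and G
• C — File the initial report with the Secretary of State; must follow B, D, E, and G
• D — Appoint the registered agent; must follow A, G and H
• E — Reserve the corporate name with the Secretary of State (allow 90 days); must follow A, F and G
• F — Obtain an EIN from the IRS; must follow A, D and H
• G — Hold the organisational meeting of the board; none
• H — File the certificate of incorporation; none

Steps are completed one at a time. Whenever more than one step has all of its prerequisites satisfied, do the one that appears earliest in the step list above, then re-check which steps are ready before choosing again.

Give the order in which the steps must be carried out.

A, G and H have no prerequisites; A is listed earlier, so A is first.
Ready: G and H. G is listed earlier → G.
That leaves H as the only ready step → H.
That leaves D as the only ready step → D.
Next only F has its prerequisites met → F.
Next only E has its prerequisites met → E.
That leaves B as the only ready step → B.
Next only C has its prerequisites met → C.

A G H D F E B C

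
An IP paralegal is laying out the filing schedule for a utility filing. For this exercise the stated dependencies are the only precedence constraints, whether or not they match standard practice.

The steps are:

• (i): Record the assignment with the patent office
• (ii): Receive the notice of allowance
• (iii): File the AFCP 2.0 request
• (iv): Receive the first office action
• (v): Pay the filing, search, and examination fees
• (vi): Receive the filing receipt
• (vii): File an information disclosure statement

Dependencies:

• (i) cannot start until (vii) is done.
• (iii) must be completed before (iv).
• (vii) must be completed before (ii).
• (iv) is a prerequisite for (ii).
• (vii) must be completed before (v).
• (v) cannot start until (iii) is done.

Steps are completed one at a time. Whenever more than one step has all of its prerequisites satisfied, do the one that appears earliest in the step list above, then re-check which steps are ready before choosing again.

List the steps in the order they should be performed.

(iii), (iv), (vi), (vii), (i), (ii), (v)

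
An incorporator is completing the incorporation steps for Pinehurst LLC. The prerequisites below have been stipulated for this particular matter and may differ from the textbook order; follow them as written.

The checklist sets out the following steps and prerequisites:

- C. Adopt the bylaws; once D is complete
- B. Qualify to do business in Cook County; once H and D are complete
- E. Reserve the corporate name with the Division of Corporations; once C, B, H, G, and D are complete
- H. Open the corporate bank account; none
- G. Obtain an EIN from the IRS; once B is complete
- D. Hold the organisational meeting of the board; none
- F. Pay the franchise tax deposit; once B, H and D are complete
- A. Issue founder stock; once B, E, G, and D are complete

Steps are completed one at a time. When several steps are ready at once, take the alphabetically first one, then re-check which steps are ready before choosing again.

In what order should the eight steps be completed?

D and H have no prerequisites; D has the earlier label, so D is first.
Now C and H have their prerequisites met. C has the earlier label, so C next.
H is the only step now ready → H.
B is the only step now ready → B.
Now F and G have their prerequisites met. F has the earlier label, so F next.
G needed B, now all done → G.
E is the only step now ready → E.
A is the only step now ready → A.

D C H B F G E A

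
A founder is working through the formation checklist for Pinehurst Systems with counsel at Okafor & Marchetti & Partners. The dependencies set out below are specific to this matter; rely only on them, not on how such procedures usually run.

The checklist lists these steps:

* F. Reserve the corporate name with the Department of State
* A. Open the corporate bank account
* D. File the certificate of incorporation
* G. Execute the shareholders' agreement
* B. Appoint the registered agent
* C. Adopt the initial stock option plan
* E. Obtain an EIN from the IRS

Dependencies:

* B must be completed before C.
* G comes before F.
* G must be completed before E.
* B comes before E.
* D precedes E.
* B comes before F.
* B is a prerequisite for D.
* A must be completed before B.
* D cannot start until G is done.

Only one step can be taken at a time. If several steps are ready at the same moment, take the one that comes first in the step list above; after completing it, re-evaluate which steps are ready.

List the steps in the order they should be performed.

A G B F D C E

Nothing is required for A and G. A is listed earlier → A first.
Now G and B have their prerequisites met. G is listed earlier, so G next.
B needed A, now all done → B.
Ready: F, D and C. F is listed earlier → F.
D and C are both available; D is listed earlier → D.
Now C and E have their prerequisites met. C is listed earlier, so C next.
E is the only step now ready → E.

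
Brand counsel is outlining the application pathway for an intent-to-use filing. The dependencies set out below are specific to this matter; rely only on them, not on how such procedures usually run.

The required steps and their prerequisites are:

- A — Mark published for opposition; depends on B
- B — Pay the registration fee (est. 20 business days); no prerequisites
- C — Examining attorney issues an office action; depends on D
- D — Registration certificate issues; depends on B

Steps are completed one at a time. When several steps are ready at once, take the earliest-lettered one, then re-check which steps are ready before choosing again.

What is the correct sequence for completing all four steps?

B, A, D, C

B is the only step with nothing outstanding, so it goes first.
A and D are both available; A has the earlier label → A.
D needed B, now all done → D.
Next only C has its prerequisites met → C.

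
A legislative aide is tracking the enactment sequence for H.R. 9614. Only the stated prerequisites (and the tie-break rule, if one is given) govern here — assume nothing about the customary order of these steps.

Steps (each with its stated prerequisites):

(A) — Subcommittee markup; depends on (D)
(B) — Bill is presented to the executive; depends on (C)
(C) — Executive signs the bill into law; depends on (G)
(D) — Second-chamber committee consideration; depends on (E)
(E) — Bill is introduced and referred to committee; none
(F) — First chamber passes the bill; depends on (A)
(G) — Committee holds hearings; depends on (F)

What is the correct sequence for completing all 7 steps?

(E) is the only step with nothing outstanding, so it goes first.
(D) needed (E), now all done → (D).
That leaves (A) as the only ready step → (A).
Next only (F) has its prerequisites met → (F).
(G) is the only step now ready → (G).
Next only (C) has its prerequisites met → (C).
(B) needed (C), now all done → (B).

(E), (D), (A), (F), (G), (C), (B)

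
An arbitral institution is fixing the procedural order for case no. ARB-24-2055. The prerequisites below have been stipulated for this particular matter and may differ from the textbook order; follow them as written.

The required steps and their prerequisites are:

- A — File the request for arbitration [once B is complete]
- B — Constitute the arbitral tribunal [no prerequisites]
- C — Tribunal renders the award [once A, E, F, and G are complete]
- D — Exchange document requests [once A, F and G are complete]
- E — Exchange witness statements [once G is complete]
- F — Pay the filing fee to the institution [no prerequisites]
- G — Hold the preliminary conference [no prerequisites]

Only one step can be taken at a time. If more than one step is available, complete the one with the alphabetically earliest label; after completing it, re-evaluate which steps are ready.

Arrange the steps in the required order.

B, F and G have no prerequisites; B has the earlier label, so B is first.
A, F and G are all available; A has the earlier label → A.
F and G are both available; F has the earlier label → F.
That leaves G as the only ready step → G.
Ready: D and E. D has the earlier label → D.
E needed G, now all done → E.
That leaves C as the only ready step → C.

B → A → F → G → D → E → C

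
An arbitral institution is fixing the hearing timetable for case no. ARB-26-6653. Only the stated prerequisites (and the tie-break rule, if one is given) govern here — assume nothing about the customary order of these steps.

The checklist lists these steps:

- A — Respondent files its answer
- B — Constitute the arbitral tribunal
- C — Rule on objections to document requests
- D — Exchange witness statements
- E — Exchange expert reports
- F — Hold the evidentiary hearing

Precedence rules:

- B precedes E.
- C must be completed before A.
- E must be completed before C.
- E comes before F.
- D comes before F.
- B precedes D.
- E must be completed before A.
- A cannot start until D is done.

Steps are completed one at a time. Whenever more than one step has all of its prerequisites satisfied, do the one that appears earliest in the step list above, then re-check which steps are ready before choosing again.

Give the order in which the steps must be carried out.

Only B has no prerequisites, so it is first.
D and E are both available; D is listed earlier → D.
E is the only step now ready → E.
Ready: C and F. C is listed earlier → C.
A and F are both available; A is listed earlier → A.
Next only F has its prerequisites met → F.

B, D, E, C, A, F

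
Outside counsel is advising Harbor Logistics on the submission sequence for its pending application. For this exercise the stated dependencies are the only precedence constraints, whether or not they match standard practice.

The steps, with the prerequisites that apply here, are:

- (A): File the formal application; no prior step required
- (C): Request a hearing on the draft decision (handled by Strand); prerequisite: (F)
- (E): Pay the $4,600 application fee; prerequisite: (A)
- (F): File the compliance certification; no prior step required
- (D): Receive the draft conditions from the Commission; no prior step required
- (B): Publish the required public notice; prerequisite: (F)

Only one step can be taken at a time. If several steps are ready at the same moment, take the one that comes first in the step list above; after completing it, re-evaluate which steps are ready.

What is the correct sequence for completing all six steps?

(A) → (E) → (F) → (C) → (D) → (B)

(A), (F) and (D) have no prerequisites; (A) is listed earlier, so (A) is first.
(E) now also ready, so the ready set is {(E), (F), (D)}; (E) is listed earlier → (E).
(F) and (D) are both available; (F) is listed earlier → (F).
(C), (D) and (B) are all available; (C) is listed earlier → (C).
(D) and (B) are both available; (D) is listed earlier → (D).
(B) needed (F), now all done → (B).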